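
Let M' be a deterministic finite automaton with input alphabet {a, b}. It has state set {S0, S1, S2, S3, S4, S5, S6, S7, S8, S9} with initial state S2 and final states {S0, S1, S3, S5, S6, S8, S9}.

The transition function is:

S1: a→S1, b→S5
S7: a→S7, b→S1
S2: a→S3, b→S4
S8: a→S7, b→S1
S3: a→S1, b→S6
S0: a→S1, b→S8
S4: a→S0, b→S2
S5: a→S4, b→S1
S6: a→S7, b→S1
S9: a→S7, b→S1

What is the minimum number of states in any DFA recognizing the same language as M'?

6

Reachable states from the start: {S0,S1,S2,S3,S4,S5,S6,S7,S8}. Unreachable: {S9} — drop them.
Initial partition by acceptance: {S0,S1,S3,S5,S6,S8} | {S2,S4,S7}.
Split {S0,S1,S3,S5,S6,S8} by δ(·,a) → {S0,S1,S3} and {S5,S6,S8}.
Refine {S2,S4,S7} on symbol a: members go to different blocks, giving {S2,S4} and {S7}.
On input a, block {S5,S6,S8} splits into {S6,S8} and {S5}.
Refine {S0,S1,S3} on symbol b: members go to different blocks, giving {S0,S3} and {S1}.
Stable partition: {S0,S3} | {S2,S4} | {S6,S8} | {S7} | {S5} | {S1} — 6 equivalence classes.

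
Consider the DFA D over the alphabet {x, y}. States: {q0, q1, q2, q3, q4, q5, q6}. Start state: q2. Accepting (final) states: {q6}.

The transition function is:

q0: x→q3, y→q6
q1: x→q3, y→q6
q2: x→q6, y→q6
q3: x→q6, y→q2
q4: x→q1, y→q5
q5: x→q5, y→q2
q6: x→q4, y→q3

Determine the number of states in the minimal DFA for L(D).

States {q0} cannot be reached from the start state, so discard them.
Initial partition by acceptance: {q6} | {q1,q2,q3,q4,q5}.
Refine {q1,q2,q3,q4,q5} on symbol x: members go to different blocks, giving {q1,q4,q5} and {q2,q3}.
Refine {q1,q4,q5} on symbol x: members go to different blocks, giving {q4,q5} and {q1}.
Refine {q4,q5} on symbol x: members go to different blocks, giving {q4} and {q5}.
Split {q2,q3} by δ(·,y) → {q2} and {q3}.
The partition is now stable with 6 blocks: {q6} | {q4} | {q2} | {q1} | {q5} | {q3}.

6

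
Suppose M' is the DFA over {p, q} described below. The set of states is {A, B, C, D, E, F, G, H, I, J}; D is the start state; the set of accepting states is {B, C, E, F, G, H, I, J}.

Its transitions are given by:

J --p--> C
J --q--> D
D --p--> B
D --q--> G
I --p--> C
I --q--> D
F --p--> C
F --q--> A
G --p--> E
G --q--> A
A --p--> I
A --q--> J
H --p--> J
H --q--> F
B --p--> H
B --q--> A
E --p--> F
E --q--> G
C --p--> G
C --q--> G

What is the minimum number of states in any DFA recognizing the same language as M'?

3

All states are reachable from the start state.
Initial partition by acceptance: {B,C,E,F,G,H,I,J} | {A,D}.
Split {B,C,E,F,G,H,I,J} by δ(·,q) → {B,F,G,I,J} and {C,E,H}.
The partition is now stable with 3 blocks: {B,F,G,I,J} | {A,D} | {C,E,H}.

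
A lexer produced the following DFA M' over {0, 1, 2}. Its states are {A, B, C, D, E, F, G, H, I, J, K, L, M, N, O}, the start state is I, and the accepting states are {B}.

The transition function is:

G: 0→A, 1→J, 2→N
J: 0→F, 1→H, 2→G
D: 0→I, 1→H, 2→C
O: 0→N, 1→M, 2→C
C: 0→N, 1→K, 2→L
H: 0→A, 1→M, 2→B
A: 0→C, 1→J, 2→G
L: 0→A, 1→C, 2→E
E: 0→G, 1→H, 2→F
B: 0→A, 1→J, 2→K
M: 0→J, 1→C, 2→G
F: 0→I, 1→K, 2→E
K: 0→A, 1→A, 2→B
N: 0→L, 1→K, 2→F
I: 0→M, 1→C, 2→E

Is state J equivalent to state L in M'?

No

States {D,O} cannot be reached from the start state, so discard them.
Initial partition by acceptance: {B} | {A,C,E,F,G,H,I,J,K,L,M,N}.
Refine {A,C,E,F,G,H,I,J,K,L,M,N} on symbol 2: members go to different blocks, giving {A,C,E,F,G,I,J,L,M,N} and {H,K}.
On input 1, block {A,C,E,F,G,I,J,L,M,N} splits into {A,G,I,L,M} and {C,E,F,J,N}.
Refine {A,G,I,L,M} on symbol 0: members go to different blocks, giving {G,I,L} and {A,M}.
Refine {C,E,F,J,N} on symbol 0: members go to different blocks, giving {E,F,N} and {C,J}.
The partition is now stable with 6 blocks: {B} | {G,I,L} | {H,K} | {E,F,N} | {A,M} | {C,J}.
J and L end up in different blocks, so they are distinguishable. For instance, the string '12' is accepted from only J.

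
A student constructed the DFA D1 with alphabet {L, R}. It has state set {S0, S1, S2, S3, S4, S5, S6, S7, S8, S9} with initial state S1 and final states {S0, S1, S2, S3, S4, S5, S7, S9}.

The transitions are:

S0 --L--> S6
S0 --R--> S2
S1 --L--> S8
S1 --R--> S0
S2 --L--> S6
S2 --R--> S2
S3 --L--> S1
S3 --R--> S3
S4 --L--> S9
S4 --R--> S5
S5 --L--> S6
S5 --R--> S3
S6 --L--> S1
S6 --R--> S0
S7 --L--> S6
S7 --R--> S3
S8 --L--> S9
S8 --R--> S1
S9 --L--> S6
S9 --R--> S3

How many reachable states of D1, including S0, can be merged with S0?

States {S4,S5,S7} cannot be reached from the start state, so discard them.
Initial partition by acceptance: {S0,S1,S2,S3,S9} | {S6,S8}.
Refine {S0,S1,S2,S3,S9} on symbol L: members go to different blocks, giving {S0,S1,S2,S9} and {S3}.
On input R, block {S0,S1,S2,S9} splits into {S0,S1,S2} and {S9}.
Split {S6,S8} by δ(·,L) → {S6} and {S8}.
Split {S0,S1,S2} by δ(·,L) → {S0,S2} and {S1}.
The partition is now stable with 6 blocks: {S0,S2} | {S6} | {S3} | {S9} | {S8} | {S1}.
State S0 belongs to the block {S0,S2}, which has 2 states.

2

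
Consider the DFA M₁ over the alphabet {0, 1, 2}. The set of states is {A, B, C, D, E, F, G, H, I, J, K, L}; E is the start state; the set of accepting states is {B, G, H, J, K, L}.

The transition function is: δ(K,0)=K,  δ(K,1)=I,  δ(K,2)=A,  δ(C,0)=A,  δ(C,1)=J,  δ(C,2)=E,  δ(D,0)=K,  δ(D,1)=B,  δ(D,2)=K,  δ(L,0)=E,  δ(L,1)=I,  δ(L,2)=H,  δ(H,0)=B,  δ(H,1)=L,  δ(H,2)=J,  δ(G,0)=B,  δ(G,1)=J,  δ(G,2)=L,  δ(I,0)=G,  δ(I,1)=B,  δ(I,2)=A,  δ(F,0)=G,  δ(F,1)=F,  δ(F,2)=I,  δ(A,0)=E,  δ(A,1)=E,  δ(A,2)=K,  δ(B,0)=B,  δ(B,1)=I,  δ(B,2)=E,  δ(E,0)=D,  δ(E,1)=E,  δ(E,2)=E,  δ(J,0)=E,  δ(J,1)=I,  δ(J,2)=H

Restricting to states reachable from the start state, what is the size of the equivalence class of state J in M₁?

2

First remove the unreachable states {C,F}; 10 states remain.
Initial partition by acceptance: {B,G,H,J,K,L} | {A,D,E,I}.
On input 0, block {B,G,H,J,K,L} splits into {B,G,H,K} and {J,L}.
Split {B,G,H,K} by δ(·,1) → {B,K} and {G,H}.
Split {A,D,E,I} by δ(·,0) → {A,E} and {D} and {I}.
Split {A,E} by δ(·,0) → {A} and {E}.
Split {B,K} by δ(·,2) → {B} and {K}.
Stable partition: {B} | {A} | {J,L} | {G,H} | {D} | {I} | {E} | {K} — 8 equivalence classes.
The equivalence class containing J is {J,L}, of size 2.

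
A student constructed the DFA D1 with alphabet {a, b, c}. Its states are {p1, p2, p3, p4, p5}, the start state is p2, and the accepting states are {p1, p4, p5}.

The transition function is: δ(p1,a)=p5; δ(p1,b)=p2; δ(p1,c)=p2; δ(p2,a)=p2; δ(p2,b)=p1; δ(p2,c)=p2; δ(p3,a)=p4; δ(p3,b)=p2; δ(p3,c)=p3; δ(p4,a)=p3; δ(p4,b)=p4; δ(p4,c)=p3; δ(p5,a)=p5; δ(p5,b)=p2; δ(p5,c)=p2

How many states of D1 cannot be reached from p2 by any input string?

BFS from p2 reaches {p1, p2, p5}; the 2 state(s) p3, p4 are never visited.

2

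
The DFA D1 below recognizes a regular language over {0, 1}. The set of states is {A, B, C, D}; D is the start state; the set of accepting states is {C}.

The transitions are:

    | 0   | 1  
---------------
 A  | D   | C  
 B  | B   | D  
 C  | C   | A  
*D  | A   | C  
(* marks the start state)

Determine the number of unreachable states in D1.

1

No path from D leads to B; the other 3 states are all reachable.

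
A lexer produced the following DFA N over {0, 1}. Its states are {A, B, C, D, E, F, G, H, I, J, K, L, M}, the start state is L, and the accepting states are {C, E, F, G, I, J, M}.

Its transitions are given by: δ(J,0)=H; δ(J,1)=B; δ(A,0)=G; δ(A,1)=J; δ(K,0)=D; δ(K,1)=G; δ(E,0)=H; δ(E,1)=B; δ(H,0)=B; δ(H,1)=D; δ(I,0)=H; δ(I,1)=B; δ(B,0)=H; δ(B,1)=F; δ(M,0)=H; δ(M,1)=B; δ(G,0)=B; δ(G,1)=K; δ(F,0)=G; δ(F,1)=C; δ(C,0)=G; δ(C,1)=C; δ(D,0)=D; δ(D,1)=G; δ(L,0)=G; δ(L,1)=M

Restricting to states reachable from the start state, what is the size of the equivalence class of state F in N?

2

First remove the unreachable states {A,E,I,J}; 9 states remain.
Start with accepting vs non-accepting: {C,F,G,M} | {B,D,H,K,L}.
Split {C,F,G,M} by δ(·,0) → {C,F} and {G,M}.
On input 0, block {B,D,H,K,L} splits into {B,D,H,K} and {L}.
Split {B,D,H,K} by δ(·,1) → {D,K} and {B} and {H}.
Refine {G,M} on symbol 0: members go to different blocks, giving {G} and {M}.
The partition is now stable with 7 blocks: {C,F} | {D,K} | {G} | {L} | {B} | {H} | {M}.
The equivalence class containing F is {C,F}, of size 2.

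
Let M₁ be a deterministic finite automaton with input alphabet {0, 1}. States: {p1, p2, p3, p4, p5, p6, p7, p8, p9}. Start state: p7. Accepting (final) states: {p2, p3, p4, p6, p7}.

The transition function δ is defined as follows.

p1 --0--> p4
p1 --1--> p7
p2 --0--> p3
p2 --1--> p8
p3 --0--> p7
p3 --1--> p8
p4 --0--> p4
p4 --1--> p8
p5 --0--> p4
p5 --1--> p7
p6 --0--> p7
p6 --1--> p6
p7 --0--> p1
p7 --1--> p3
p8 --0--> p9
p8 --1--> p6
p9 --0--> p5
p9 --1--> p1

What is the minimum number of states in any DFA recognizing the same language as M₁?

First remove the unreachable states {p2}; 8 states remain.
P0 = {p3,p4,p6,p7} | {p1,p5,p8,p9}.
Split {p3,p4,p6,p7} by δ(·,0) → {p3,p4,p6} and {p7}.
Refine {p3,p4,p6} on symbol 0: members go to different blocks, giving {p3,p6} and {p4}.
Refine {p3,p6} on symbol 1: members go to different blocks, giving {p3} and {p6}.
Refine {p1,p5,p8,p9} on symbol 0: members go to different blocks, giving {p1,p5} and {p8,p9}.
Split {p8,p9} by δ(·,0) → {p8} and {p9}.
Stable partition: {p3} | {p1,p5} | {p7} | {p4} | {p6} | {p8} | {p9} — 7 equivalence classes.

7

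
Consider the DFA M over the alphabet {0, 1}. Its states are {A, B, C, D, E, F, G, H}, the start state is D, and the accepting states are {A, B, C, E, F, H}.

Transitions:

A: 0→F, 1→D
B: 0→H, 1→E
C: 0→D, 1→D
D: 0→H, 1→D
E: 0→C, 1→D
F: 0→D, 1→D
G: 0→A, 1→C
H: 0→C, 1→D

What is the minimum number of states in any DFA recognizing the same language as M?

States {A,B,E,F,G} cannot be reached from the start state, so discard them.
Start with accepting vs non-accepting: {C,H} | {D}.
Refine {C,H} on symbol 0: members go to different blocks, giving {C} and {H}.
No further refinement is possible. Final partition (3 blocks): {C} | {D} | {H}.

3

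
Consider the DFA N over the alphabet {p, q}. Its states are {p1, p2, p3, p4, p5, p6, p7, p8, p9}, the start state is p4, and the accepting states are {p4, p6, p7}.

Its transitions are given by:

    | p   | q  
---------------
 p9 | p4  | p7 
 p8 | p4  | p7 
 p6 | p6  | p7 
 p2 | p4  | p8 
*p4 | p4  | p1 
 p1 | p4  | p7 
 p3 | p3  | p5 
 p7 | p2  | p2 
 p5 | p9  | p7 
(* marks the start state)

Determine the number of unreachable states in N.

No path from p4 leads to p3, p5, p6, p9; the other 5 states are all reachable.

4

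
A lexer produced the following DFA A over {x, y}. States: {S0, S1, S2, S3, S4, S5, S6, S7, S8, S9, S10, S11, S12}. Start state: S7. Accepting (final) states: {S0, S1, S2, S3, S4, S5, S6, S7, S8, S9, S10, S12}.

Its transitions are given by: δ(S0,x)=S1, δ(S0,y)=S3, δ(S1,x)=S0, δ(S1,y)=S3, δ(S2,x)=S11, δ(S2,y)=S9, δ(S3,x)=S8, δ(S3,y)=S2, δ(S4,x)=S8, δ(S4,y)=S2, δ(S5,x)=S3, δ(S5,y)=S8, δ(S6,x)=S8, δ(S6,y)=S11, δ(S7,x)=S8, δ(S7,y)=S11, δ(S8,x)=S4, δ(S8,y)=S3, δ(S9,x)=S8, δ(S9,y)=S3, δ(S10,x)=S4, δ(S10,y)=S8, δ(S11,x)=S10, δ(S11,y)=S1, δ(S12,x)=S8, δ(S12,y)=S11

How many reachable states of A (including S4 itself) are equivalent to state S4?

2

First remove the unreachable states {S5,S6,S12}; 10 states remain.
Initial partition by acceptance: {S0,S1,S2,S3,S4,S7,S8,S9,S10} | {S11}.
Split {S0,S1,S2,S3,S4,S7,S8,S9,S10} by δ(·,x) → {S0,S1,S3,S4,S7,S8,S9,S10} and {S2}.
On input y, block {S0,S1,S3,S4,S7,S8,S9,S10} splits into {S0,S1,S8,S9,S10} and {S3,S4} and {S7}.
Split {S0,S1,S8,S9,S10} by δ(·,x) → {S0,S1,S9} and {S8,S10}.
Split {S0,S1,S9} by δ(·,x) → {S0,S1} and {S9}.
Split {S8,S10} by δ(·,y) → {S8} and {S10}.
Stable partition: {S0,S1} | {S11} | {S2} | {S3,S4} | {S7} | {S8} | {S9} | {S10} — 8 equivalence classes.
State S4 belongs to the block {S3,S4}, which has 2 states.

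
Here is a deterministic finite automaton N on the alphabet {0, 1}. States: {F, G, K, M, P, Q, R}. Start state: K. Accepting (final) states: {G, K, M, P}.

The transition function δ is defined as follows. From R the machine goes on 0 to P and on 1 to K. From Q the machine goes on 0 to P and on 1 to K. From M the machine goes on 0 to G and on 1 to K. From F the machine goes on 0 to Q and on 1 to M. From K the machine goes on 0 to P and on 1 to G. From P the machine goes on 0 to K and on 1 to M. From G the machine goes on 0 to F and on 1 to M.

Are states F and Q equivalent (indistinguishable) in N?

No

Reachable states from the start: {F,G,K,M,P,Q}. Unreachable: {R} — drop them.
P0 = {G,K,M,P} | {F,Q}.
Refine {G,K,M,P} on symbol 0: members go to different blocks, giving {K,M,P} and {G}.
Split {K,M,P} by δ(·,0) → {K,P} and {M}.
Refine {K,P} on symbol 1: members go to different blocks, giving {P} and {K}.
Split {F,Q} by δ(·,0) → {Q} and {F}.
The partition is now stable with 6 blocks: {P} | {Q} | {G} | {M} | {K} | {F}.
F and Q end up in different blocks, so they are distinguishable. For instance, the string '0' is accepted from only Q.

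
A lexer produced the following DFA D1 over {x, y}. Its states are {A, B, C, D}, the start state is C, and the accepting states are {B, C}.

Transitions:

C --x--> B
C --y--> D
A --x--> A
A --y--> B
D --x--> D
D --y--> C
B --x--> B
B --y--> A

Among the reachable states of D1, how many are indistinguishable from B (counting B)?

2

All states are reachable from the start state.
Start with accepting vs non-accepting: {B,C} | {A,D}.
Stable partition: {B,C} | {A,D} — 2 equivalence classes.
The equivalence class containing B is {B,C}, of size 2.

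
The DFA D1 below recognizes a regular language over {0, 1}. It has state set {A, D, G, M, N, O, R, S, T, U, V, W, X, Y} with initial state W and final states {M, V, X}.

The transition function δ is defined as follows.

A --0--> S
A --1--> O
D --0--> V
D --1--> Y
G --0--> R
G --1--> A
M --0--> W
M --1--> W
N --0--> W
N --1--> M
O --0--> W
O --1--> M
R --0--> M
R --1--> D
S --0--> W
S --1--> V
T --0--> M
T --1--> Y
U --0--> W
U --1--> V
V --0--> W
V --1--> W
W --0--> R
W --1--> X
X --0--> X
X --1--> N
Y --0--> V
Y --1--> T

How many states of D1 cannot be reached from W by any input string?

5

No path from W leads to A, G, O, S, U; the other 9 states are all reachable.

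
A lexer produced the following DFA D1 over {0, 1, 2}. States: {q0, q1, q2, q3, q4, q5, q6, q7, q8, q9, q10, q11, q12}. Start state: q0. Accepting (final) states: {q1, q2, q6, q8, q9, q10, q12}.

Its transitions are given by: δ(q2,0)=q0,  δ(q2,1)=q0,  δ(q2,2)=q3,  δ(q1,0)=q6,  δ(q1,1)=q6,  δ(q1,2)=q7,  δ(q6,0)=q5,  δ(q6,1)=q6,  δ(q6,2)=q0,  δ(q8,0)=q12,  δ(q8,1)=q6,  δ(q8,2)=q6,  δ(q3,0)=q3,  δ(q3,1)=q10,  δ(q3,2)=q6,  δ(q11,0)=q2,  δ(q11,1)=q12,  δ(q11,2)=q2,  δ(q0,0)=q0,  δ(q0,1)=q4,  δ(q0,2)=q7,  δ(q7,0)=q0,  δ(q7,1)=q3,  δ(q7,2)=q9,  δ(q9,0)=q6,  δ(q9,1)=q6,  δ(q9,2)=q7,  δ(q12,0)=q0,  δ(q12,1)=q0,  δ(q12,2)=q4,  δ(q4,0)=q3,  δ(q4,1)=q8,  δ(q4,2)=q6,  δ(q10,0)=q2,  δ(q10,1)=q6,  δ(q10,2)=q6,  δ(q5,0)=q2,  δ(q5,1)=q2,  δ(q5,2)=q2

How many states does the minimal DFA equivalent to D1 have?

States {q1,q11} cannot be reached from the start state, so discard them.
Start with accepting vs non-accepting: {q2,q6,q8,q9,q10,q12} | {q0,q3,q4,q5,q7}.
Split {q2,q6,q8,q9,q10,q12} by δ(·,0) → {q2,q6,q12} and {q8,q9,q10}.
Refine {q2,q6,q12} on symbol 1: members go to different blocks, giving {q2,q12} and {q6}.
Refine {q0,q3,q4,q5,q7} on symbol 0: members go to different blocks, giving {q0,q3,q4,q7} and {q5}.
On input 1, block {q0,q3,q4,q7} splits into {q0,q7} and {q3,q4}.
On input 2, block {q0,q7} splits into {q0} and {q7}.
Refine {q8,q9,q10} on symbol 0: members go to different blocks, giving {q8,q10} and {q9}.
The partition is now stable with 8 blocks: {q2,q12} | {q0} | {q8,q10} | {q6} | {q5} | {q3,q4} | {q7} | {q9}.

8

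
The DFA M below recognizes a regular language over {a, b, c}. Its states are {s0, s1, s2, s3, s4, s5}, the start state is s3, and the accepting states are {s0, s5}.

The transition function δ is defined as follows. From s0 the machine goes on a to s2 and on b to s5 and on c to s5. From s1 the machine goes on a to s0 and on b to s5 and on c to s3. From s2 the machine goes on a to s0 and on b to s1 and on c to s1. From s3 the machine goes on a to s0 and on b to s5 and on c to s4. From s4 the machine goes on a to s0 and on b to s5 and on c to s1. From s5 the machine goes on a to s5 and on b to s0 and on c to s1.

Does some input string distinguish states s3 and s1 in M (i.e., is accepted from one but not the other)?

No

Initial partition by acceptance: {s0,s5} | {s1,s2,s3,s4}.
Refine {s0,s5} on symbol a: members go to different blocks, giving {s0} and {s5}.
Refine {s1,s2,s3,s4} on symbol b: members go to different blocks, giving {s1,s3,s4} and {s2}.
The partition is now stable with 4 blocks: {s0} | {s1,s3,s4} | {s5} | {s2}.
s3 and s1 lie in the same block of the stable partition, so they are equivalent — no string distinguishes them.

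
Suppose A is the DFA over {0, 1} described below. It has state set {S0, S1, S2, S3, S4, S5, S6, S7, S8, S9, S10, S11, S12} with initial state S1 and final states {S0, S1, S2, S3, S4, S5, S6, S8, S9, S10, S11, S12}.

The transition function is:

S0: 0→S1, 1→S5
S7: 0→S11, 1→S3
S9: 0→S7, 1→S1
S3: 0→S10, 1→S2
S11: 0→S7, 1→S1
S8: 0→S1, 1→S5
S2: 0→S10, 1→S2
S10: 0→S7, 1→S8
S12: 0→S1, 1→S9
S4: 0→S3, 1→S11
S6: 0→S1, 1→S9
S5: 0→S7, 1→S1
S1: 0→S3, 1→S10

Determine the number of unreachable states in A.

No path from S1 leads to S0, S4, S6, S9, S12; the other 8 states are all reachable.

5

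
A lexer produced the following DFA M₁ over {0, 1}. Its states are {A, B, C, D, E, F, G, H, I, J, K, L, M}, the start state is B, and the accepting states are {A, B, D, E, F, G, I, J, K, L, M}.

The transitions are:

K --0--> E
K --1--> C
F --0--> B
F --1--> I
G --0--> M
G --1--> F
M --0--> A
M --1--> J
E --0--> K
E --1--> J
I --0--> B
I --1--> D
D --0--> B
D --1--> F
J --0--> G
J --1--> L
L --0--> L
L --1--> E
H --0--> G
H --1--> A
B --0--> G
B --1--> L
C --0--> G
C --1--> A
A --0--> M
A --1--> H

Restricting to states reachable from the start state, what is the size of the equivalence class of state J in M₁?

All states are reachable from the start state.
Initial partition by acceptance: {A,B,D,E,F,G,I,J,K,L,M} | {C,H}.
On input 1, block {A,B,D,E,F,G,I,J,K,L,M} splits into {B,D,E,F,G,I,J,L,M} and {A,K}.
Refine {B,D,E,F,G,I,J,L,M} on symbol 0: members go to different blocks, giving {B,D,F,G,I,J,L} and {E,M}.
Refine {B,D,F,G,I,J,L} on symbol 0: members go to different blocks, giving {B,D,F,I,J,L} and {G}.
On input 0, block {B,D,F,I,J,L} splits into {D,F,I,L} and {B,J}.
Refine {D,F,I,L} on symbol 0: members go to different blocks, giving {D,F,I} and {L}.
No further refinement is possible. Final partition (7 blocks): {D,F,I} | {C,H} | {A,K} | {E,M} | {G} | {B,J} | {L}.
State J belongs to the block {B,J}, which has 2 states.

2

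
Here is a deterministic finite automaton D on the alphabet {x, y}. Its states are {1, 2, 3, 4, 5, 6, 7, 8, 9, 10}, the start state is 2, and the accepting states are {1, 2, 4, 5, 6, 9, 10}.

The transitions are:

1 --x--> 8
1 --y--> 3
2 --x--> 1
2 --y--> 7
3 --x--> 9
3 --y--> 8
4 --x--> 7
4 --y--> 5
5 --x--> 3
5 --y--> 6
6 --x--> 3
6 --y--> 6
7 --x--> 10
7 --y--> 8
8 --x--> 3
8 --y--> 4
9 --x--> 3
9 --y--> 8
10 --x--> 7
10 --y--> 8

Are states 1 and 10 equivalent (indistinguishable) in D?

Every state is reachable, so we keep all 10.
P0 = {1,2,4,5,6,9,10} | {3,7,8}.
Split {1,2,4,5,6,9,10} by δ(·,x) → {1,4,5,6,9,10} and {2}.
Refine {1,4,5,6,9,10} on symbol y: members go to different blocks, giving {1,9,10} and {4,5,6}.
On input x, block {3,7,8} splits into {3,7} and {8}.
On input x, block {1,9,10} splits into {9,10} and {1}.
The partition is now stable with 6 blocks: {9,10} | {3,7} | {2} | {4,5,6} | {8} | {1}.
1 and 10 end up in different blocks, so they are distinguishable. For instance, the string 'xx' is accepted from only 10.

No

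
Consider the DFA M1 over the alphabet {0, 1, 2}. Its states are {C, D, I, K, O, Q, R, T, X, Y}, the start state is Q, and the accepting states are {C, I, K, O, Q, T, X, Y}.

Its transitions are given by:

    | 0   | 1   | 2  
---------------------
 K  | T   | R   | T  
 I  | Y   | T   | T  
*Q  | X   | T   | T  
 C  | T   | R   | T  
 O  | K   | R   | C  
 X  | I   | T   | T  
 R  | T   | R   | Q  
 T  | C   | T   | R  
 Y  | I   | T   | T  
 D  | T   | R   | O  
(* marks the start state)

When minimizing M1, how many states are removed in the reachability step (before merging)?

Starting at Q and following transitions, the reachable set is {C, I, Q, R, T, X, Y}. That leaves D, K, O unreachable — 3 in total.

3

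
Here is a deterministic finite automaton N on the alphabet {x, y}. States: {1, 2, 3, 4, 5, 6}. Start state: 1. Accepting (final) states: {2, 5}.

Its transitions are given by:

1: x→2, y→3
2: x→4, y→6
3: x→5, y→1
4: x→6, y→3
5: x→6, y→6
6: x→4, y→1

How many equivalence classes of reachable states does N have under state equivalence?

Every state is reachable, so we keep all 6.
Start with accepting vs non-accepting: {2,5} | {1,3,4,6}.
Refine {1,3,4,6} on symbol x: members go to different blocks, giving {1,3} and {4,6}.
Stable partition: {2,5} | {1,3} | {4,6} — 3 equivalence classes.

3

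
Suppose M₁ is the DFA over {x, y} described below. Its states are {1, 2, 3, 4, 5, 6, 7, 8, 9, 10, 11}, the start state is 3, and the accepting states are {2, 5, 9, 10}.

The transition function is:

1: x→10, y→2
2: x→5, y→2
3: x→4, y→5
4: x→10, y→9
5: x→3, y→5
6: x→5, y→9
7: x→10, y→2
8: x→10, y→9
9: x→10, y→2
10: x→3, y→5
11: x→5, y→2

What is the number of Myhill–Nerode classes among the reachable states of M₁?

4

States {1,6,7,8,11} cannot be reached from the start state, so discard them.
Start with accepting vs non-accepting: {2,5,9,10} | {3,4}.
Split {2,5,9,10} by δ(·,x) → {2,9} and {5,10}.
Refine {3,4} on symbol x: members go to different blocks, giving {3} and {4}.
No further refinement is possible. Final partition (4 blocks): {2,9} | {3} | {5,10} | {4}.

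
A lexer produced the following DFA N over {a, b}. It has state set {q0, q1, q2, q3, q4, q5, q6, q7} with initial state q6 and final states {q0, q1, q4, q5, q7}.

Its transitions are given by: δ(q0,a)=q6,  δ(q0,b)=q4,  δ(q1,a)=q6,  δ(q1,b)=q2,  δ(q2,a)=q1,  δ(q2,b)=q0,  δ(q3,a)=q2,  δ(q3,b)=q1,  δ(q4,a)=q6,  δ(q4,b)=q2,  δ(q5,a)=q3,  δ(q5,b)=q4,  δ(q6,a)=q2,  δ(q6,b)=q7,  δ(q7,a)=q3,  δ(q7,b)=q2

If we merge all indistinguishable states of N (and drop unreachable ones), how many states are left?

4

First remove the unreachable states {q5}; 7 states remain.
Start with accepting vs non-accepting: {q0,q1,q4,q7} | {q2,q3,q6}.
Refine {q0,q1,q4,q7} on symbol b: members go to different blocks, giving {q1,q4,q7} and {q0}.
On input a, block {q2,q3,q6} splits into {q3,q6} and {q2}.
The partition is now stable with 4 blocks: {q1,q4,q7} | {q3,q6} | {q0} | {q2}.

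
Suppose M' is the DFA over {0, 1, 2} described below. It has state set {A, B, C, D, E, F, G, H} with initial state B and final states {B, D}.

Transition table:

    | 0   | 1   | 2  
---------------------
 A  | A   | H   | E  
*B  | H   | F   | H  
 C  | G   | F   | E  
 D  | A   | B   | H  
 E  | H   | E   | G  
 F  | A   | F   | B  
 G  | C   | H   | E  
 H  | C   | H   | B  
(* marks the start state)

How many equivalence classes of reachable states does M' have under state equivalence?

Reachable states from the start: {A,B,C,E,F,G,H}. Unreachable: {D} — drop them.
Start with accepting vs non-accepting: {B} | {A,C,E,F,G,H}.
On input 2, block {A,C,E,F,G,H} splits into {A,C,E,G} and {F,H}.
Split {A,C,E,G} by δ(·,0) → {A,C,G} and {E}.
The partition is now stable with 4 blocks: {B} | {A,C,G} | {F,H} | {E}.

4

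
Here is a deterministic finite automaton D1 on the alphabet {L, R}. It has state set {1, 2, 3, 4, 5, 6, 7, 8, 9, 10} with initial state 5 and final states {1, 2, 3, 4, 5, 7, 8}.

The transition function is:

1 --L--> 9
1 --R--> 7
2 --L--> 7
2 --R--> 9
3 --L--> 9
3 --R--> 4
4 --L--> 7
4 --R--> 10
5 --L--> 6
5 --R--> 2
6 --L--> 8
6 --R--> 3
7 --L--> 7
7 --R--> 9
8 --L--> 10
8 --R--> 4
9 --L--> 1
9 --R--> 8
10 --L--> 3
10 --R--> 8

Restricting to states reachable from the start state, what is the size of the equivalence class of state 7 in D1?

All states are reachable from the start state.
Initial partition by acceptance: {1,2,3,4,5,7,8} | {6,9,10}.
Refine {1,2,3,4,5,7,8} on symbol L: members go to different blocks, giving {1,3,5,8} and {2,4,7}.
The partition is now stable with 3 blocks: {1,3,5,8} | {6,9,10} | {2,4,7}.
State 7 belongs to the block {2,4,7}, which has 3 states.

3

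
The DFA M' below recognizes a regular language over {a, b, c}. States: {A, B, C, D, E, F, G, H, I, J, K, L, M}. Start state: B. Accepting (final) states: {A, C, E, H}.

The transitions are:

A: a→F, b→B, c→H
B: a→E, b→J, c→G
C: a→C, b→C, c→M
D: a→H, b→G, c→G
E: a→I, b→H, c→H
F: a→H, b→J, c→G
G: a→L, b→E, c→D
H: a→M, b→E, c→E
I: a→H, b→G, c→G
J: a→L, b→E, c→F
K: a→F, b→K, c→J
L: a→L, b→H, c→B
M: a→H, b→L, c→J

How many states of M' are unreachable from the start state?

3

No path from B leads to A, C, K; the other 10 states are all reachable.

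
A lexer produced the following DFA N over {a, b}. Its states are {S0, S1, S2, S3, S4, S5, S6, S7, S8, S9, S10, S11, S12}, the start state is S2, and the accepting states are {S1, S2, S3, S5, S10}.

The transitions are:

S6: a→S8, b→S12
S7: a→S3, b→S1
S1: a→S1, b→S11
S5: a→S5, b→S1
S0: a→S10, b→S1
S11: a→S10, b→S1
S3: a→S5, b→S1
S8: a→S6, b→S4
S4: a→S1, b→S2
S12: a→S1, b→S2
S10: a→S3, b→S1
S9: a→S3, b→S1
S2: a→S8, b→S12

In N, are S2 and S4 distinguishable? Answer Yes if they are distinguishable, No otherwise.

Yes

States {S0,S7,S9} cannot be reached from the start state, so discard them.
P0 = {S1,S2,S3,S5,S10} | {S4,S6,S8,S11,S12}.
Refine {S1,S2,S3,S5,S10} on symbol a: members go to different blocks, giving {S1,S3,S5,S10} and {S2}.
Refine {S1,S3,S5,S10} on symbol b: members go to different blocks, giving {S3,S5,S10} and {S1}.
Refine {S4,S6,S8,S11,S12} on symbol a: members go to different blocks, giving {S4,S12} and {S6,S8} and {S11}.
The partition is now stable with 6 blocks: {S3,S5,S10} | {S4,S12} | {S2} | {S1} | {S6,S8} | {S11}.
S2 and S4 end up in different blocks, so they are distinguishable. For instance, the string 'ε' is accepted from only S2.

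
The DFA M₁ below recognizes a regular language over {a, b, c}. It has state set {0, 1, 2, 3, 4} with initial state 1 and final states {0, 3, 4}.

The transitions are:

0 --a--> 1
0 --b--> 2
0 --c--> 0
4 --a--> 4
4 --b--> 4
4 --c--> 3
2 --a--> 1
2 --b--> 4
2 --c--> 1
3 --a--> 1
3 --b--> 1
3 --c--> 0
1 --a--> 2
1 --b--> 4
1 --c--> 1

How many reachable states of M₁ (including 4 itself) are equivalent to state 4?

Initial partition by acceptance: {0,3,4} | {1,2}.
Refine {0,3,4} on symbol a: members go to different blocks, giving {0,3} and {4}.
No further refinement is possible. Final partition (3 blocks): {0,3} | {1,2} | {4}.
State 4 belongs to the block {4}, which has 1 states.

1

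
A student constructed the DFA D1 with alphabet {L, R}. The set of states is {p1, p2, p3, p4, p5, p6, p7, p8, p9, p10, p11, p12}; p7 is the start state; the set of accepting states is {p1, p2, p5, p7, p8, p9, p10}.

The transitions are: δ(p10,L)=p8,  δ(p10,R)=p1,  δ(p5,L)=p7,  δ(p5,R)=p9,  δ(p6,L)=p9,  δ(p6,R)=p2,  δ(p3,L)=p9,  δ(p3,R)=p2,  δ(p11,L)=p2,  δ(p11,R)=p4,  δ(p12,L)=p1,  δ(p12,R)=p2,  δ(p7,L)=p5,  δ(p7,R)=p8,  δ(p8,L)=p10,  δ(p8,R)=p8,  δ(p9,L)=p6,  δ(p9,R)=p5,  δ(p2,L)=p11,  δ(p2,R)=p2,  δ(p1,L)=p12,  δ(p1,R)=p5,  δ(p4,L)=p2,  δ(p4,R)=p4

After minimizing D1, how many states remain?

First remove the unreachable states {p3}; 11 states remain.
Start with accepting vs non-accepting: {p1,p2,p5,p7,p8,p9,p10} | {p4,p6,p11,p12}.
Refine {p1,p2,p5,p7,p8,p9,p10} on symbol L: members go to different blocks, giving {p5,p7,p8,p10} and {p1,p2,p9}.
Split {p5,p7,p8,p10} by δ(·,R) → {p5,p10} and {p7,p8}.
Refine {p4,p6,p11,p12} on symbol R: members go to different blocks, giving {p4,p11} and {p6,p12}.
Split {p1,p2,p9} by δ(·,L) → {p1,p9} and {p2}.
Stable partition: {p5,p10} | {p4,p11} | {p1,p9} | {p7,p8} | {p6,p12} | {p2} — 6 equivalence classes.

6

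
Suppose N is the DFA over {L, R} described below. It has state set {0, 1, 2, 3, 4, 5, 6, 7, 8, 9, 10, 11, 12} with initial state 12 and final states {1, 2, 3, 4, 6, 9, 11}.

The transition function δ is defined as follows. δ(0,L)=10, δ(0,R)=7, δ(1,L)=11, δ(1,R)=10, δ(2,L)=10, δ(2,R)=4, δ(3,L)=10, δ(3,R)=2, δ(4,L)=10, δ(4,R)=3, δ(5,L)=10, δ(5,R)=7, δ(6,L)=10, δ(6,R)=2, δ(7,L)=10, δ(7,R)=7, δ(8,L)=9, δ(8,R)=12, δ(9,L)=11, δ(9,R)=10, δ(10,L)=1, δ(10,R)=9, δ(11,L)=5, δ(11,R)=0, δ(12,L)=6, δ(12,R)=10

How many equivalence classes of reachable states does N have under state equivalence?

States {8} cannot be reached from the start state, so discard them.
Initial partition by acceptance: {1,2,3,4,6,9,11} | {0,5,7,10,12}.
Refine {1,2,3,4,6,9,11} on symbol L: members go to different blocks, giving {2,3,4,6,11} and {1,9}.
On input R, block {2,3,4,6,11} splits into {2,3,4,6} and {11}.
Split {0,5,7,10,12} by δ(·,L) → {0,5,7} and {10} and {12}.
Stable partition: {2,3,4,6} | {0,5,7} | {1,9} | {11} | {10} | {12} — 6 equivalence classes.

6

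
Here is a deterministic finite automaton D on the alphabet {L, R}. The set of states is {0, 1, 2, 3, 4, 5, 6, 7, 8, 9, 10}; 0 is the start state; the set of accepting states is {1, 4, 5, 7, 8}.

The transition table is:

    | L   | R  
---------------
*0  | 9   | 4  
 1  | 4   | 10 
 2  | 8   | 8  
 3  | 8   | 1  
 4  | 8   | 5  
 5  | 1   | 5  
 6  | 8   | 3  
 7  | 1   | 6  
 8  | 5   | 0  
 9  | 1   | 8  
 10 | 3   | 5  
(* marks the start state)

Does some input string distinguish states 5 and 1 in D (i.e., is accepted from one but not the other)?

Yes

States {2,6,7} cannot be reached from the start state, so discard them.
Start with accepting vs non-accepting: {1,4,5,8} | {0,3,9,10}.
On input R, block {1,4,5,8} splits into {1,8} and {4,5}.
On input L, block {0,3,9,10} splits into {0,10} and {3,9}.
Stable partition: {1,8} | {0,10} | {4,5} | {3,9} — 4 equivalence classes.
5 and 1 end up in different blocks, so they are distinguishable. For instance, the string 'R' is accepted from only 5.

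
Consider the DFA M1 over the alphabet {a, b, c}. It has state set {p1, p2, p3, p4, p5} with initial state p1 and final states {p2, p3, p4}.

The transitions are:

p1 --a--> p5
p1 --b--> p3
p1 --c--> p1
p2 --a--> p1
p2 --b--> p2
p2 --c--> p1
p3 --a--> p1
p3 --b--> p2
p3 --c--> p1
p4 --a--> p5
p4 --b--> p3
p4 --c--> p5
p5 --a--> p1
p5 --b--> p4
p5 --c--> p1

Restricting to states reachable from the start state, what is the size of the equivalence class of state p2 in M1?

3

All states are reachable from the start state.
Initial partition by acceptance: {p2,p3,p4} | {p1,p5}.
The partition is now stable with 2 blocks: {p2,p3,p4} | {p1,p5}.
State p2 belongs to the block {p2,p3,p4}, which has 3 states.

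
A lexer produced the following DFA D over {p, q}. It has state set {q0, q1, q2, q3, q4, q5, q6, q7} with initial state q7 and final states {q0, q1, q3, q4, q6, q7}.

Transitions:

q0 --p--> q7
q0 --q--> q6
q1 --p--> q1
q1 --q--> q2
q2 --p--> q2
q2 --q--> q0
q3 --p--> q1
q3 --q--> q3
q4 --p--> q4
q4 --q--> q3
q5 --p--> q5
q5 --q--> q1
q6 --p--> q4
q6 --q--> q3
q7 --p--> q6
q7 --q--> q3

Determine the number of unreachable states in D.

Starting at q7 and following transitions, the reachable set is {q0, q1, q2, q3, q4, q6, q7}. That leaves q5 unreachable — 1 in total.

1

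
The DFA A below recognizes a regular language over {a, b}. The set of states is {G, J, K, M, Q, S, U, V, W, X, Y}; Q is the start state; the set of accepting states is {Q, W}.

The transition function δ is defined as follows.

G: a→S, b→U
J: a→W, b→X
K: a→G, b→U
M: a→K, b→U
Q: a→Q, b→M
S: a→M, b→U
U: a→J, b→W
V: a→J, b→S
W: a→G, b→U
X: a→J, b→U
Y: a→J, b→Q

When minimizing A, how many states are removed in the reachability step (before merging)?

No path from Q leads to V, Y; the other 9 states are all reachable.

2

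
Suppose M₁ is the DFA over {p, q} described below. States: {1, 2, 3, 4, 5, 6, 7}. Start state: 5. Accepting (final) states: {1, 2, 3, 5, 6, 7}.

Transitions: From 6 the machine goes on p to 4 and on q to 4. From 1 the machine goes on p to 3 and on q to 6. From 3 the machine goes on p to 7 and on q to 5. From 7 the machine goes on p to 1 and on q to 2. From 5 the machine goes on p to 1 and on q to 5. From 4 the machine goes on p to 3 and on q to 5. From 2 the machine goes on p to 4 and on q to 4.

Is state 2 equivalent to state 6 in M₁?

Yes

Every state is reachable, so we keep all 7.
P0 = {1,2,3,5,6,7} | {4}.
On input p, block {1,2,3,5,6,7} splits into {1,3,5,7} and {2,6}.
On input q, block {1,3,5,7} splits into {1,7} and {3,5}.
Split {1,7} by δ(·,p) → {1} and {7}.
Split {3,5} by δ(·,p) → {3} and {5}.
No further refinement is possible. Final partition (6 blocks): {1} | {4} | {2,6} | {3} | {7} | {5}.
2 and 6 lie in the same block of the stable partition, so they are equivalent — no string distinguishes them.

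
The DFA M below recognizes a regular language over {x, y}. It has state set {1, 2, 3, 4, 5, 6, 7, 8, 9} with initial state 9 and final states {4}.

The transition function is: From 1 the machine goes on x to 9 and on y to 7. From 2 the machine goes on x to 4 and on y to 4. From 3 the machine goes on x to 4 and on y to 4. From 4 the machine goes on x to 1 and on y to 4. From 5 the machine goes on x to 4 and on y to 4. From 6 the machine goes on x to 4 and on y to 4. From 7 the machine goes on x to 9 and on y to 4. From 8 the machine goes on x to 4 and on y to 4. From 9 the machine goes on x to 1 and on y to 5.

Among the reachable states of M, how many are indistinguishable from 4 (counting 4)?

1

States {2,3,6,8} cannot be reached from the start state, so discard them.
Start with accepting vs non-accepting: {4} | {1,5,7,9}.
On input x, block {1,5,7,9} splits into {1,7,9} and {5}.
Refine {1,7,9} on symbol y: members go to different blocks, giving {1} and {7} and {9}.
Stable partition: {4} | {1} | {5} | {7} | {9} — 5 equivalence classes.
State 4 belongs to the block {4}, which has 1 states.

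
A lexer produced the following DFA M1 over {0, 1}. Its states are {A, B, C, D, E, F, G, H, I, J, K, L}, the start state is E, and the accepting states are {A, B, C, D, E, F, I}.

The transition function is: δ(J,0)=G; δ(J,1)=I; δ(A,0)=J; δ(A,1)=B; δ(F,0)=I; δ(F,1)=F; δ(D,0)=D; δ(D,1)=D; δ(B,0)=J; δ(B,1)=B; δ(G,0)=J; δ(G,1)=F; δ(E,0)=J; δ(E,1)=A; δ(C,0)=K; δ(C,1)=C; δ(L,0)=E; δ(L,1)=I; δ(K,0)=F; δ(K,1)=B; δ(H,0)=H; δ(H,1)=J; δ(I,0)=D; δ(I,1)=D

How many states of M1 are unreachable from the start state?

Starting at E and following transitions, the reachable set is {A, B, D, E, F, G, I, J}. That leaves C, H, K, L unreachable — 4 in total.

4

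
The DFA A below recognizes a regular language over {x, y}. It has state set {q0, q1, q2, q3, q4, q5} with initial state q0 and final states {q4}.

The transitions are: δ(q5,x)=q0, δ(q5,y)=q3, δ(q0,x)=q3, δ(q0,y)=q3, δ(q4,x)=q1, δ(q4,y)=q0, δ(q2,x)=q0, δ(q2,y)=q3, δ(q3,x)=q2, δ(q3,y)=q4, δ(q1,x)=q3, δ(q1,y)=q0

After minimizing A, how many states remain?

First remove the unreachable states {q5}; 5 states remain.
Start with accepting vs non-accepting: {q4} | {q0,q1,q2,q3}.
Refine {q0,q1,q2,q3} on symbol y: members go to different blocks, giving {q0,q1,q2} and {q3}.
Refine {q0,q1,q2} on symbol x: members go to different blocks, giving {q0,q1} and {q2}.
Split {q0,q1} by δ(·,y) → {q0} and {q1}.
The partition is now stable with 5 blocks: {q4} | {q0} | {q3} | {q2} | {q1}.

5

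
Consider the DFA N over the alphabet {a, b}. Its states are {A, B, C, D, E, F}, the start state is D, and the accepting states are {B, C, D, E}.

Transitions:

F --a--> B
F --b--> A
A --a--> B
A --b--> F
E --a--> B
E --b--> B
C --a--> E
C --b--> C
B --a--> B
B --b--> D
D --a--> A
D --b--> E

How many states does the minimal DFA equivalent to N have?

4

Reachable states from the start: {A,B,D,E,F}. Unreachable: {C} — drop them.
Start with accepting vs non-accepting: {B,D,E} | {A,F}.
On input a, block {B,D,E} splits into {B,E} and {D}.
On input b, block {B,E} splits into {B} and {E}.
Stable partition: {B} | {A,F} | {D} | {E} — 4 equivalence classes.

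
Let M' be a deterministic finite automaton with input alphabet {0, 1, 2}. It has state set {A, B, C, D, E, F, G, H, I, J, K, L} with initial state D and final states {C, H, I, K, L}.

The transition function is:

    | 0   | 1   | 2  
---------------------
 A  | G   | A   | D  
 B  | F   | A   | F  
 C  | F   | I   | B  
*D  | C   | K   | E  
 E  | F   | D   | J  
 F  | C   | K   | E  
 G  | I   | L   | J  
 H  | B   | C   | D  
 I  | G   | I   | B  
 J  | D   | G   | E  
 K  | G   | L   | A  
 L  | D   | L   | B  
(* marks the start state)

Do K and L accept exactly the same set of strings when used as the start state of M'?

Yes

States {H} cannot be reached from the start state, so discard them.
P0 = {C,I,K,L} | {A,B,D,E,F,G,J}.
Split {A,B,D,E,F,G,J} by δ(·,0) → {A,B,E,J} and {D,F,G}.
Refine {A,B,E,J} on symbol 1: members go to different blocks, giving {A,B} and {E,J}.
The partition is now stable with 4 blocks: {C,I,K,L} | {A,B} | {D,F,G} | {E,J}.
K and L lie in the same block of the stable partition, so they are equivalent — no string distinguishes them.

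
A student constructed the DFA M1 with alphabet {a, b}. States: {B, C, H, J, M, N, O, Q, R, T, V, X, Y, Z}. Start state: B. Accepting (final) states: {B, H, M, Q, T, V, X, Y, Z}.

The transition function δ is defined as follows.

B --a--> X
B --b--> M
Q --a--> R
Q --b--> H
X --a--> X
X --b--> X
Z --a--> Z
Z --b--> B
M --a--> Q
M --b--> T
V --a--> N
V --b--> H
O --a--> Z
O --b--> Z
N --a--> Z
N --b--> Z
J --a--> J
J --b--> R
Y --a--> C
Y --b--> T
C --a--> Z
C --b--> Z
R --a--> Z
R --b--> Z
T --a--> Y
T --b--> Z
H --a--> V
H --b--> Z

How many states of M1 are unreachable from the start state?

Starting at B and following transitions, the reachable set is {B, C, H, M, N, Q, R, T, V, X, Y, Z}. That leaves J, O unreachable — 2 in total.

2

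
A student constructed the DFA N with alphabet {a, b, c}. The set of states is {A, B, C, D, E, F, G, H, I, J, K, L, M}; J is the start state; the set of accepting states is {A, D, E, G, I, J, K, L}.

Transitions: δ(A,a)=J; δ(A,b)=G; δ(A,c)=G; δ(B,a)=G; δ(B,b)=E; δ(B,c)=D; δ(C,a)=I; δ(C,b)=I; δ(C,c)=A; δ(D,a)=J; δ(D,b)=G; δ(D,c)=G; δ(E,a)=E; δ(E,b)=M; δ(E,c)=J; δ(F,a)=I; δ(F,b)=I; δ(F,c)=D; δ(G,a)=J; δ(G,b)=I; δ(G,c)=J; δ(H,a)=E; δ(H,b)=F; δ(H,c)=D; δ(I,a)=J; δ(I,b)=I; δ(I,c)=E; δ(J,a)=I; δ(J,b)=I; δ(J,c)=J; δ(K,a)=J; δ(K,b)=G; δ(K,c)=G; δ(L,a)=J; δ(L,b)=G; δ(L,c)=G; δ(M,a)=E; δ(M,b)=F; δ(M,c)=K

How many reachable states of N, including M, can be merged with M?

First remove the unreachable states {A,B,C,H,L}; 8 states remain.
Start with accepting vs non-accepting: {D,E,G,I,J,K} | {F,M}.
On input b, block {D,E,G,I,J,K} splits into {D,G,I,J,K} and {E}.
On input c, block {D,G,I,J,K} splits into {D,G,J,K} and {I}.
Split {D,G,J,K} by δ(·,a) → {D,G,K} and {J}.
Refine {D,G,K} on symbol b: members go to different blocks, giving {D,K} and {G}.
Split {F,M} by δ(·,a) → {F} and {M}.
Stable partition: {D,K} | {F} | {E} | {I} | {J} | {G} | {M} — 7 equivalence classes.
State M belongs to the block {M}, which has 1 states.

1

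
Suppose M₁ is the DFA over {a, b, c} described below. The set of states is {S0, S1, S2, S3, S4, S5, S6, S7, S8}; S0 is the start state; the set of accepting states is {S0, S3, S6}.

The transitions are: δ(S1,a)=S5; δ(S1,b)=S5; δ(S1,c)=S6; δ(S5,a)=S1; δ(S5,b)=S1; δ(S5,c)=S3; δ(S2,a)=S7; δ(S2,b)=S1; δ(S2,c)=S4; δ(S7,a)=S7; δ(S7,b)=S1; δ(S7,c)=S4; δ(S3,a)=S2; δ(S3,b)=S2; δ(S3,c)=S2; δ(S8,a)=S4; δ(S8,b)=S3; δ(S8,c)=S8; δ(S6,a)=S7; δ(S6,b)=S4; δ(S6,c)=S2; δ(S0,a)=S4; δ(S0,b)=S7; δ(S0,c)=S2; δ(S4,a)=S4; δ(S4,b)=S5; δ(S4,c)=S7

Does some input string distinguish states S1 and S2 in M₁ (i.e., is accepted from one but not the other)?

First remove the unreachable states {S8}; 8 states remain.
Start with accepting vs non-accepting: {S0,S3,S6} | {S1,S2,S4,S5,S7}.
Split {S1,S2,S4,S5,S7} by δ(·,c) → {S2,S4,S7} and {S1,S5}.
No further refinement is possible. Final partition (3 blocks): {S0,S3,S6} | {S2,S4,S7} | {S1,S5}.
S1 and S2 end up in different blocks, so they are distinguishable. For instance, the string 'c' is accepted from only S1.

Yes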